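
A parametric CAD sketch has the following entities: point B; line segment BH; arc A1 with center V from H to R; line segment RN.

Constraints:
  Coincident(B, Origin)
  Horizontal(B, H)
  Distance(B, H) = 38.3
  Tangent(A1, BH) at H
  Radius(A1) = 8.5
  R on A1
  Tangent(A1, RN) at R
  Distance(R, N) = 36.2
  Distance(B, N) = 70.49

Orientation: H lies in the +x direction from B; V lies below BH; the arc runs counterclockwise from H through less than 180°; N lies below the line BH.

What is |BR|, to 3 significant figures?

35.4

Checks: |VH| = 8.500 ✓; |VR| = 8.500 ✓; ∠(VR, RN) = 90.00° ✓; |RN| = 36.20 ✓; |BN| = 70.49 ✓.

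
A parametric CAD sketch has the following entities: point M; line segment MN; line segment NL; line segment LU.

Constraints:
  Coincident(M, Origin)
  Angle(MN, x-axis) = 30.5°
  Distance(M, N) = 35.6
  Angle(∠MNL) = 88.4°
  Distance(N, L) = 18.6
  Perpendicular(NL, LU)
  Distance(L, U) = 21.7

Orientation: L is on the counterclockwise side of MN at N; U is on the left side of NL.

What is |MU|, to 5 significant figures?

22.423

M is at the origin; MN runs at 30.5° with length 35.6, so N = 35.6·(cos 30.5°, sin 30.5°) = (30.674, 18.068). ∠MNL = 88.4°, so NL runs at 30.5° + (180° − 88.4°) = 122.10° from the x-axis; with |NL| = 18.6, L = N + 18.6·(cos 122.10°, sin 122.10°) = (20.790, 33.825). The perpendicularity gives LU at right angles to NL; with |LU| = 21.7 on the left of NL, U = L + 21.7·(-0.84712, -0.53140) = (2.4074, 22.293). Then |MU| = |U − M| = 22.423.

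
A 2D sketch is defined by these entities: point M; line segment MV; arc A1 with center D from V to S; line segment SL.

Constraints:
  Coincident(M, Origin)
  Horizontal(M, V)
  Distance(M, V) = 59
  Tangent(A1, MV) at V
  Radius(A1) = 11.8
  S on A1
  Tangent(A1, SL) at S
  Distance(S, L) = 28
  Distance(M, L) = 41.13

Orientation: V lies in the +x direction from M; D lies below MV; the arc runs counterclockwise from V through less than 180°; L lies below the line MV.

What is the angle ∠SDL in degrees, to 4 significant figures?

67.15°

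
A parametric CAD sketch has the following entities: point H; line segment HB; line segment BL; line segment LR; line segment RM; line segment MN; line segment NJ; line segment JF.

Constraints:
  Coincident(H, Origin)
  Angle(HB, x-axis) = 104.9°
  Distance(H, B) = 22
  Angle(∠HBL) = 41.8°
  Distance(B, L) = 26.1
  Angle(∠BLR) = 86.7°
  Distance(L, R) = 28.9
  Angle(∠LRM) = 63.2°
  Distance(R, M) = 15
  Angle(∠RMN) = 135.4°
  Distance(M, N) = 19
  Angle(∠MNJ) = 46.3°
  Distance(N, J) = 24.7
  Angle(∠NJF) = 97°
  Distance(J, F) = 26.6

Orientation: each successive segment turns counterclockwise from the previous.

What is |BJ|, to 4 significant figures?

31.80

H is at the origin; HB runs at 104.9° with length 22.0, so B = (-5.657, 21.26). ∠HBL = 41.8° gives BL at -116.9° from the x-axis; with |BL| = 26.1, L = (-17.47, -2.016). ∠BLR = 86.7° gives LR at -23.60° from the x-axis; with |LR| = 28.9, R = (9.017, -13.59). ∠LRM = 63.2° gives RM at 93.20° from the x-axis; with |RM| = 15.0, M = (8.180, 1.391). ∠RMN = 135.4° gives MN at 137.8° from the x-axis; with |MN| = 19.0, N = (-5.895, 14.15). ∠MNJ = 46.3° gives NJ at -88.50° from the x-axis; with |NJ| = 24.7, J = (-5.249, -10.54). Then |BJ| = |J − B| = 31.80.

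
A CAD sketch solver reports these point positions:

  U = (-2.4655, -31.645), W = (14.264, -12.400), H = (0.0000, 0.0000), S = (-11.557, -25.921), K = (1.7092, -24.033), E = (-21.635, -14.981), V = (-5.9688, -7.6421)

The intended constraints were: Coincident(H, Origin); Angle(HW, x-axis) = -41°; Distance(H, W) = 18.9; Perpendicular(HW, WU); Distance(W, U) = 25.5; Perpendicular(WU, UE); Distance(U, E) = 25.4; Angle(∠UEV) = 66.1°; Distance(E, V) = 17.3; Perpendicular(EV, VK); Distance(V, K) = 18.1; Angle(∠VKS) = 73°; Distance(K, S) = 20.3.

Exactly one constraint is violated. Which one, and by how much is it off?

Distance(K, S) = 20.3 — off by 6.90.

H = (0.00, 0.00) ✓; HW at -41.00° ✓; |HW| = 18.90 ✓; ∠(HW, WU) = 90.00° ✓; |WU| = 25.50 ✓; ∠(WU, UE) = 90.00° ✓; |UE| = 25.40 ✓; ∠UEV = 66.10° ✓; |EV| = 17.30 ✓; ∠(EV, VK) = 90.00° ✓; |VK| = 18.10 ✓; ∠VKS = 73.00° ✓; |KS| = 13.40 ✗.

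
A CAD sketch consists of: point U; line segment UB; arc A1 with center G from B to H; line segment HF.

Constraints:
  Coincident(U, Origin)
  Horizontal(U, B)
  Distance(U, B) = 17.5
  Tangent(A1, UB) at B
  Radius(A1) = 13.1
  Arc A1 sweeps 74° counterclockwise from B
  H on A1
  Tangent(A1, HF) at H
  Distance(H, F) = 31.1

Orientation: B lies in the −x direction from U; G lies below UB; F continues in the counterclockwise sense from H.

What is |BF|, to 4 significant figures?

44.71

On A1, B sits at bearing 90° from G; a 74° counterclockwise sweep puts H at bearing 164°, so H = G + 13.1·(cos 164°, sin 164°) = (-30.09, -9.489). A1 meets HF tangentially, so GH is at right angles to HF, so HF runs along (−sin 164°, cos 164°); with |HF| = 31.1, F = (-38.66, -39.38). Then |BF| = |F − B| = 44.71.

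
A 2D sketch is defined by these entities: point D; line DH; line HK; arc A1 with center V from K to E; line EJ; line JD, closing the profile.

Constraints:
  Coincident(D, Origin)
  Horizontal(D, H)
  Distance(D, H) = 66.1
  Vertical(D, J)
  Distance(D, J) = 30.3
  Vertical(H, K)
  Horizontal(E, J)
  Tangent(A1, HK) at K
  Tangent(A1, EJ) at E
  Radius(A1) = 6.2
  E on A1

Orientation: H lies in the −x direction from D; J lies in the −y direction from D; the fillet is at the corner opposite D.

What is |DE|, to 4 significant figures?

67.13

D is at the origin; D and H share the same y with |DH| = 66.1 and H on the −x side, so H = (-66.10, 0.000). DJ is vertical with |DJ| = 30.3 and J on the −y side, so J = (0.000, -30.30). The virtual corner opposite D is at (-66.10, -30.30). Since A1 is tangent to HK there, VK ⟂ HK and since A1 is tangent to EJ there, VE ⟂ EJ, with radius 6.2, so the center V sits 6.2 in from both sides at V = (-59.90, -24.10). That places the tangent points at K = (-66.10, -24.10) on HK and E = (-59.90, -30.30) on EJ. Then |DE| = |E − D| = 67.13.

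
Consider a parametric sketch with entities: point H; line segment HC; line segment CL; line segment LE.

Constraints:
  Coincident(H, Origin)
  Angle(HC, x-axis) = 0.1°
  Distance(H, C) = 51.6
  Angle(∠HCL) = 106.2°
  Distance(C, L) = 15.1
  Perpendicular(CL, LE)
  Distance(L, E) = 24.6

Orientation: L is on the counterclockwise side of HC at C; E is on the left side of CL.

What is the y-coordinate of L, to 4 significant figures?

14.60

H is at the origin; HC runs at 0.1° with length 51.6, so C = 51.6·(cos 0.1°, sin 0.1°) = (51.60, 0.09006). ∠HCL = 106.2°, so CL runs at 0.1° + (180° − 106.2°) = 73.90° from the x-axis; with |CL| = 15.1, L = C + 15.1·(cos 73.90°, sin 73.90°) = (55.79, 14.60). So L.y = 14.60.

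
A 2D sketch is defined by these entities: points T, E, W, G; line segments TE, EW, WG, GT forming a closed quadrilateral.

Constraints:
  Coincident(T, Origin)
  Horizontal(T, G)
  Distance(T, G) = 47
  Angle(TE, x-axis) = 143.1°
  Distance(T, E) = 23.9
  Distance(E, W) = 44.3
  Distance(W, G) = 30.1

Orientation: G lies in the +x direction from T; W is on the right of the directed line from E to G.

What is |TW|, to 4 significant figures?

20.57

Checks: |EW| = 44.30 ✓; |WG| = 30.10 ✓.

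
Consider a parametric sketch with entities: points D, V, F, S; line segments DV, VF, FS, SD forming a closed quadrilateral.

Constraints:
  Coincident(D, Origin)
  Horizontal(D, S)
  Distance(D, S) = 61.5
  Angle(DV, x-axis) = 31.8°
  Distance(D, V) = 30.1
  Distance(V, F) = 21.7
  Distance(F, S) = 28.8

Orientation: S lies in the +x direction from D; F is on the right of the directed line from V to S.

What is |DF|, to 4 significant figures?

33.36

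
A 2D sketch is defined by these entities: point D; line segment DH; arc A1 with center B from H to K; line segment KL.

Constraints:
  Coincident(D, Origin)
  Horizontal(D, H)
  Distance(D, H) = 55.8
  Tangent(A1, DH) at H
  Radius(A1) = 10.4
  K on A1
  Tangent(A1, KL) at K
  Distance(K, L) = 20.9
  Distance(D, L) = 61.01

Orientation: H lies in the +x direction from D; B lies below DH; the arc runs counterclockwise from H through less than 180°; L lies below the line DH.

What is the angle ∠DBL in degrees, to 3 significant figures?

89.0°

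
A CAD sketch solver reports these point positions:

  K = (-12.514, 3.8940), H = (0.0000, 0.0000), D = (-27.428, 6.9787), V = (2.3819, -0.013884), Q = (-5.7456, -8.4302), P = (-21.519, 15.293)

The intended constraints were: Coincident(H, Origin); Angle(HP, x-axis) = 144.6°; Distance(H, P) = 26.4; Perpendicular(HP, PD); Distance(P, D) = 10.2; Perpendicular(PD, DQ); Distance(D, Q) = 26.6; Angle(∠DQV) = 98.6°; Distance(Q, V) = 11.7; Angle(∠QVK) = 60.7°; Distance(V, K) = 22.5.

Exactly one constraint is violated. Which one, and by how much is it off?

Distance(V, K) = 22.5 — off by 7.10.

H = (0.00, 0.00) ✓; HP at 144.6° ✓; |HP| = 26.40 ✓; ∠(HP, PD) = 90.00° ✓; |PD| = 10.20 ✓; ∠(PD, DQ) = 90.00° ✓; |DQ| = 26.60 ✓; ∠DQV = 98.60° ✓; |QV| = 11.70 ✓; ∠QVK = 60.70° ✓; |VK| = 15.40 ✗.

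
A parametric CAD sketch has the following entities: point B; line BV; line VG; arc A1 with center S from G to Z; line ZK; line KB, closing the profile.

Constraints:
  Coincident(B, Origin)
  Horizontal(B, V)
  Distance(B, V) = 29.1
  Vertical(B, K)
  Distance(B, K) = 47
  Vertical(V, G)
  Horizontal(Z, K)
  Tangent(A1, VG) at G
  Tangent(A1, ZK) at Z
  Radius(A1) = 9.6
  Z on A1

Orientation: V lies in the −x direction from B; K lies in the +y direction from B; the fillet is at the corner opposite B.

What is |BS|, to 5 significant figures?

42.178

BK is vertical with |BK| = 47.0 and K on the +y side, so K = (0.0000, 47.000). The virtual corner opposite B is at (-29.100, 47.000). Since A1 is tangent to VG there, SG ⟂ VG and since A1 is tangent to ZK there, SZ ⟂ ZK, with radius 9.6, so the center S sits 9.6 in from both sides at S = (-19.500, 37.400). Then |BS| = |S − B| = 42.178.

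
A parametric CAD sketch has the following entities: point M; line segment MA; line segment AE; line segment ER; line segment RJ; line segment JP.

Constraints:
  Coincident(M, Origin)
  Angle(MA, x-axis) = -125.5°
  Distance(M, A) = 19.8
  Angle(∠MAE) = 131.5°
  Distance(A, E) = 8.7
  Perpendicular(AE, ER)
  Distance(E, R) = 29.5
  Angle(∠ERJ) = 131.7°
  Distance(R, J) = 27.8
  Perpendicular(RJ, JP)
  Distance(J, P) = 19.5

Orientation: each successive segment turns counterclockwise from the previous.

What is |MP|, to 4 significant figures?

22.09

M is at the origin; MA runs at -125.5° with length 19.8, so A = (-11.50, -16.12). ∠MAE = 131.5° gives AE at -77.00° from the x-axis; with |AE| = 8.7, E = (-9.541, -24.60). AE is perpendicular to ER, so ER runs at 13.00°; with |ER| = 29.5, R = (19.20, -17.96). ∠ERJ = 131.7° gives RJ at 61.30° from the x-axis; with |RJ| = 27.8, J = (32.55, 6.424). The perpendicularity gives JP at right angles to RJ, so JP runs at 151.3°; with |JP| = 19.5, P = (15.45, 15.79). Then |MP| = |P − M| = 22.09.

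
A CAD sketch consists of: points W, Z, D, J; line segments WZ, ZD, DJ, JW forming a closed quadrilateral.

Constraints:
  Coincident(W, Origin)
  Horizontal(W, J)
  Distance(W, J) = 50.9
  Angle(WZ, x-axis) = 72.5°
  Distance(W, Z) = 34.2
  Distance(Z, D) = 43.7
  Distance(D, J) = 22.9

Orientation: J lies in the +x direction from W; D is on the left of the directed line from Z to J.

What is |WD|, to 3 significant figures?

57.6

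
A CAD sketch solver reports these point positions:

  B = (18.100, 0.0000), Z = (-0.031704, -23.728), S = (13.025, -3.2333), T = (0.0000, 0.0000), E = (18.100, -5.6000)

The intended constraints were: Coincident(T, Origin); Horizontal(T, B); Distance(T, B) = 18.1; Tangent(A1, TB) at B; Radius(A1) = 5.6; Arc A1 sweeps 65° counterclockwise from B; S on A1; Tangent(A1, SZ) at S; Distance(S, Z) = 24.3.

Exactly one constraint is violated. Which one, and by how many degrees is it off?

Tangent(A1, SZ) at S — off by 7.50°.

T = (0.00, 0.00) ✓; T.y = 0.00, B.y = 0.00 ✓; |TB| = 18.10 ✓; ∠(EB, BT) = 90.00° ✓; |EB| = 5.600 ✓; bearing(E→S) − bearing(E→B) = 65.00° ✓; |ES| = 5.600 ✓; ∠(ES, SZ) = 97.50° ✗; |SZ| = 24.30 ✓.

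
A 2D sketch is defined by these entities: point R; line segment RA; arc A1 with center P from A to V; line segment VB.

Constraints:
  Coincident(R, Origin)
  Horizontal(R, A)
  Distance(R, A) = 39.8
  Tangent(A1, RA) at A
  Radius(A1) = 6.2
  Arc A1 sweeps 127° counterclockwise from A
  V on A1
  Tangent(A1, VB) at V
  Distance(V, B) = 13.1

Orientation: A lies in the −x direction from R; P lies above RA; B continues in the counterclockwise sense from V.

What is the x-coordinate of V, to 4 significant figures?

-34.85

R is at the origin; RA is horizontal with |RA| = 39.8 and A on the −x side, so A = (-39.80, 0.000). Tangency of A1 to RA means the radius PA is perpendicular to RA, so P = A + (0, 6.2) = (-39.80, 6.200). On A1, A sits at bearing -90° from P; a 127° counterclockwise sweep puts V at bearing 37°, so V = P + 6.2·(cos 37°, sin 37°) = (-34.85, 9.931). So V.x = -34.85.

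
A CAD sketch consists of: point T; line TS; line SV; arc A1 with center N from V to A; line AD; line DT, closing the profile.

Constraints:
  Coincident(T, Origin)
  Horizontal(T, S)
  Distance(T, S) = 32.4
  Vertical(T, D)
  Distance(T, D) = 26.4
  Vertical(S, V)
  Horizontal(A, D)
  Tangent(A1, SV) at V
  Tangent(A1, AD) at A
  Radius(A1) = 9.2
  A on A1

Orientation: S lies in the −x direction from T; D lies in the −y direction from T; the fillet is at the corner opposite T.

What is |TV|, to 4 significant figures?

36.68

The virtual corner opposite T is at (-32.40, -26.40). A1 meets SV tangentially, so NV is at right angles to SV and since A1 is tangent to AD there, NA ⟂ AD, with radius 9.2, so the center N sits 9.2 in from both sides at N = (-23.20, -17.20). That places the tangent points at V = (-32.40, -17.20) on SV and A = (-23.20, -26.40) on AD. Then |TV| = |V − T| = 36.68.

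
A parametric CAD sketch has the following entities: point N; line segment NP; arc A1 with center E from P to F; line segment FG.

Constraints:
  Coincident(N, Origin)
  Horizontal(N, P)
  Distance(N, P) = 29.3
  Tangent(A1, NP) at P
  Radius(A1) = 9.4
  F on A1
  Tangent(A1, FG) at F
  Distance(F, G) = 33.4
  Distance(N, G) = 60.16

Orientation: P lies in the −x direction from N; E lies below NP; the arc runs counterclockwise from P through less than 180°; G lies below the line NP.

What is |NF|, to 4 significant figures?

39.34

Checks: |EF| = 9.400 ✓; ∠(EF, FG) = 90.00° ✓; |FG| = 33.40 ✓; |NG| = 60.16 ✓.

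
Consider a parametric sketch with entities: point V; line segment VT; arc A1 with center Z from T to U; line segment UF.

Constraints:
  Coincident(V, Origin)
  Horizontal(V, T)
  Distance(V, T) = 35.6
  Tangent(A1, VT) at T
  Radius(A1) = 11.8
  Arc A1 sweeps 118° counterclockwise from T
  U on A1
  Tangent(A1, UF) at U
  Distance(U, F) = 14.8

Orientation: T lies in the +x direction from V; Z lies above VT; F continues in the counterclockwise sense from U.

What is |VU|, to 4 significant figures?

49.18

The tangent condition forces ZT to be normal to VT, so Z = T + (0, 11.8) = (35.60, 11.80). On A1, T sits at bearing -90° from Z; a 118° counterclockwise sweep puts U at bearing 28°, so U = Z + 11.8·(cos 28°, sin 28°) = (46.02, 17.34). Then |VU| = |U − V| = 49.18.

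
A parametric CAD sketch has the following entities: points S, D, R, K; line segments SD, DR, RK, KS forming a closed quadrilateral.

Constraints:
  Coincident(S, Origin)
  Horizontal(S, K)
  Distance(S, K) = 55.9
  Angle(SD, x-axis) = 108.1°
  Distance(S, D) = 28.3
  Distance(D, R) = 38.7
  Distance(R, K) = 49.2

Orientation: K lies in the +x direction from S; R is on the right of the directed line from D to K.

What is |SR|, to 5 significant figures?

11.082

Checks: |DR| = 38.70 ✓; |RK| = 49.20 ✓.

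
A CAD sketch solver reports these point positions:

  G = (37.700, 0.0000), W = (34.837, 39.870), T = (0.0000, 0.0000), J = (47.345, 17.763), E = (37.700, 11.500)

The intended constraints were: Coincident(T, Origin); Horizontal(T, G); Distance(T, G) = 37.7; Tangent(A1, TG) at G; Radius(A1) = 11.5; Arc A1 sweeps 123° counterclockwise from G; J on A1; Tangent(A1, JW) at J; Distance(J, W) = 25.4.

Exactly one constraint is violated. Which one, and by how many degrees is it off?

Tangent(A1, JW) at J — off by 3.50°.

T = (0.00, 0.00) ✓; T.y = 0.00, G.y = 0.00 ✓; |TG| = 37.70 ✓; ∠(EG, GT) = 90.00° ✓; |EG| = 11.50 ✓; bearing(E→J) − bearing(E→G) = 123.0° ✓; |EJ| = 11.50 ✓; ∠(EJ, JW) = 93.50° ✗; |JW| = 25.40 ✓.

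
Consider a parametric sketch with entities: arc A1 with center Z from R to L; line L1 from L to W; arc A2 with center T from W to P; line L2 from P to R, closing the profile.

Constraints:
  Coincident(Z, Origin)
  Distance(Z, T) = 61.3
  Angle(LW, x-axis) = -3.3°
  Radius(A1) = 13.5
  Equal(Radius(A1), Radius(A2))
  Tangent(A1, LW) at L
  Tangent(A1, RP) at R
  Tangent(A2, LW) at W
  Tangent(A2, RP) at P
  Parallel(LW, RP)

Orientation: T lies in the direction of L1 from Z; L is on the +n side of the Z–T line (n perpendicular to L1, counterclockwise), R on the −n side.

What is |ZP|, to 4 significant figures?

62.77

The slot axis is L1's direction at -3.3°, so u = (cos -3.3°, sin -3.3°) = (0.9983, -0.05756) and n = (−sin -3.3°, cos -3.3°) = (0.05756, 0.9983). Z is at the origin and T lies 61.3 along u from Z, so T = 61.3·u = (61.20, -3.529). Tangency of A1 to both parallel lines with radius 13.5 puts L and R at Z ± 13.5·n: L = (0.7771, 13.48), R = (-0.7771, -13.48). Equal radii place W and P the same way about T: W = T + 13.5·n = (61.98, 9.949), P = T − 13.5·n = (60.42, -17.01). Then |ZP| = |P − Z| = 62.77.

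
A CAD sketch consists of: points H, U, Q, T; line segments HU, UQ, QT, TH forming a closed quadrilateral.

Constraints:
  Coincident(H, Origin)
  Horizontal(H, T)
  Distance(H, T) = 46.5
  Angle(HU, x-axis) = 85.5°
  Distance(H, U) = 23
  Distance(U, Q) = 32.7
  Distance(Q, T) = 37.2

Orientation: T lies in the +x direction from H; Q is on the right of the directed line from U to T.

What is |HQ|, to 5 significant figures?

13.460

Checks: |UQ| = 32.70 ✓; |QT| = 37.20 ✓.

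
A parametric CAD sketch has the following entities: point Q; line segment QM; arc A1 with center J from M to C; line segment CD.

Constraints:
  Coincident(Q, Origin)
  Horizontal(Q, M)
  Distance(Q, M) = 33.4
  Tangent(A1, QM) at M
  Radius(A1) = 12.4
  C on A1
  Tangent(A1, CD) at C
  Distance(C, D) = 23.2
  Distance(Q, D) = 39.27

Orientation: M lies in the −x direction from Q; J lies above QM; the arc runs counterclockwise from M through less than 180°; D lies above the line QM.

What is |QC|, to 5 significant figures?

23.884

Checks: Q = (0.00, 0.00) ✓; |QM| = 33.40 ✓; |JC| = 12.40 ✓; ∠(JC, CD) = 90.00° ✓; |CD| = 23.20 ✓; |QD| = 39.27 ✓.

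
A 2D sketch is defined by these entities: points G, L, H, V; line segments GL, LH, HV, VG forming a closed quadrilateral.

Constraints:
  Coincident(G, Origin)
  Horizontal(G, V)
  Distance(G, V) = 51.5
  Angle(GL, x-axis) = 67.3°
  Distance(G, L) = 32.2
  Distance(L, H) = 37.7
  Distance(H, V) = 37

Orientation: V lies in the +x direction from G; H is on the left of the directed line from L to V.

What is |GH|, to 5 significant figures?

61.705

Checks: G.y = 0.00, V.y = 0.00 ✓; |LH| = 37.70 ✓; |HV| = 37.00 ✓.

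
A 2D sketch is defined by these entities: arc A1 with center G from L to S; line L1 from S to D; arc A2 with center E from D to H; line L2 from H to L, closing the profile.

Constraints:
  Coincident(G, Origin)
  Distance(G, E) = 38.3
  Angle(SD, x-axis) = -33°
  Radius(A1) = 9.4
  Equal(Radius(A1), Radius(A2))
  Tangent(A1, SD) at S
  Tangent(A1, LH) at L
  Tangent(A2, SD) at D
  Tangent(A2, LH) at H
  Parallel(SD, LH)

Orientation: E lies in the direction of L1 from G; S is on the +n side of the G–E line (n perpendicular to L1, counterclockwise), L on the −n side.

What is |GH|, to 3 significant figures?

39.4

The slot axis is L1's direction at -33.0°, so u = (cos -33.0°, sin -33.0°) = (0.839, -0.545) and n = (−sin -33.0°, cos -33.0°) = (0.545, 0.839). G is at the origin and E lies 38.3 along u from G, so E = 38.3·u = (32.1, -20.9). Tangency of A1 to both parallel lines with radius 9.4 puts S and L at G ± 9.4·n: S = (5.12, 7.88), L = (-5.12, -7.88). Equal radii place D and H the same way about E: D = E + 9.4·n = (37.2, -13.0), H = E − 9.4·n = (27.0, -28.7). Then |GH| = |H − G| = 39.4.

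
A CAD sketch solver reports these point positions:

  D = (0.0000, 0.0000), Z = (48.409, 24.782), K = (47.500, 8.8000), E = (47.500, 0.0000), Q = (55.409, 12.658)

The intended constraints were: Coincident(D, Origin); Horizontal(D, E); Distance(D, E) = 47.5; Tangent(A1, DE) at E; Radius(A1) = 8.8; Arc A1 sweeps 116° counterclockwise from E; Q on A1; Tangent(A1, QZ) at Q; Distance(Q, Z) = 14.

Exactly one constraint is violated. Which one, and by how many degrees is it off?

Tangent(A1, QZ) at Q — off by 4.00°.

D = (0.00, 0.00) ✓; D.y = 0.00, E.y = 0.00 ✓; |DE| = 47.50 ✓; ∠(KE, ED) = 90.00° ✓; |KE| = 8.800 ✓; bearing(K→Q) − bearing(K→E) = 116.0° ✓; |KQ| = 8.800 ✓; ∠(KQ, QZ) = 86.00° ✗; |QZ| = 14.00 ✓.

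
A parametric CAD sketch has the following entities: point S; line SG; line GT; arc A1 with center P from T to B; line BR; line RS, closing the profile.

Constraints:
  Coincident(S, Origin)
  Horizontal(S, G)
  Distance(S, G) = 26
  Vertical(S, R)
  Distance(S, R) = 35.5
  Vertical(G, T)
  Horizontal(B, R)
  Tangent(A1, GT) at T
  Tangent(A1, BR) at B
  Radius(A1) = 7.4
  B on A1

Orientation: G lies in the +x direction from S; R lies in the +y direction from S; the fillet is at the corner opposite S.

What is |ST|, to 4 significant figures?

38.28

S is at the origin; S and G share the same y with |SG| = 26.0 and G on the +x side, so G = (26.00, 0.000). SR is vertical with |SR| = 35.5 and R on the +y side, so R = (0.000, 35.50). The virtual corner opposite S is at (26.00, 35.50). A1 meets GT tangentially, so PT is at right angles to GT and since A1 is tangent to BR there, PB ⟂ BR, with radius 7.4, so the center P sits 7.4 in from both sides at P = (18.60, 28.10). That places the tangent points at T = (26.00, 28.10) on GT and B = (18.60, 35.50) on BR. Then |ST| = |T − S| = 38.28.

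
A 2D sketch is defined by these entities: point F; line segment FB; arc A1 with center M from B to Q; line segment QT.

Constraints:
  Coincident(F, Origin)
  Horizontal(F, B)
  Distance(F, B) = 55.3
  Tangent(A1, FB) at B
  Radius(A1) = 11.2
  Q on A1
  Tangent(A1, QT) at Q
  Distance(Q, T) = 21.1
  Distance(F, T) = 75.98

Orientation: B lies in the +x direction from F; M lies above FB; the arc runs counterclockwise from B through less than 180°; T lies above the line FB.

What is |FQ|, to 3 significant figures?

67.0

F is at the origin; F and B share the same y with |FB| = 55.3 and B on the +x side, so B = (55.3, 0.00). Since A1 is tangent to FB there, MB ⟂ FB, so M = B + (0, 11.2) = (55.3, 11.2). Since MQ ⟂ QT (tangency), |MT| = √(11.2² + 21.1²) = 23.9 regardless of where Q sits on A1. So T lies on both circle(F, 75.98) and circle(M, 23.9); the above-FB intersection is T = (69.7, 30.3). Q is the foot of the tangent from T: Q = (66.4, 9.43).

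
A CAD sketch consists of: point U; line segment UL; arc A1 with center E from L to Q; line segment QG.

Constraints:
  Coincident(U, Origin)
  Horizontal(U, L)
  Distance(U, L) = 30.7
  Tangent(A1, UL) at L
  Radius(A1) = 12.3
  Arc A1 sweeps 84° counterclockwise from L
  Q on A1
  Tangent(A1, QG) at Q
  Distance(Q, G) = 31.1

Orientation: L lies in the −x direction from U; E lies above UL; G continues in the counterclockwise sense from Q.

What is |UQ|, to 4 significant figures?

21.50

U is at the origin; U and L share the same y with |UL| = 30.7 and L on the −x side, so L = (-30.70, 0.000). The tangent condition forces EL to be normal to UL, so E = L + (0, 12.3) = (-30.70, 12.30). On A1, L sits at bearing -90° from E; an 84° counterclockwise sweep puts Q at bearing -6°, so Q = E + 12.3·(cos -6°, sin -6°) = (-18.47, 11.01). Then |UQ| = |Q − U| = 21.50.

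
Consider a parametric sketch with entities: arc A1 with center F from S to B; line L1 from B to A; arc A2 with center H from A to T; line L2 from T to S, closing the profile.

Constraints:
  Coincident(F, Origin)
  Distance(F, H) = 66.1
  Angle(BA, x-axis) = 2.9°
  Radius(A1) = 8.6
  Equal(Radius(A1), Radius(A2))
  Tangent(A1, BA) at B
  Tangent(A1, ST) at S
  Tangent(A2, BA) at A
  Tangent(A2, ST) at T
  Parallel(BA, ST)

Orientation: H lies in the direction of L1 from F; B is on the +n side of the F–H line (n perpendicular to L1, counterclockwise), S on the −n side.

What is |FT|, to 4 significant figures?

66.66

Tangency of A1 to both parallel lines with radius 8.6 puts B and S at F ± 8.6·n: B = (-0.4351, 8.589), S = (0.4351, -8.589). Equal radii place A and T the same way about H: A = H + 8.6·n = (65.58, 11.93), T = H − 8.6·n = (66.45, -5.245). Then |FT| = |T − F| = 66.66.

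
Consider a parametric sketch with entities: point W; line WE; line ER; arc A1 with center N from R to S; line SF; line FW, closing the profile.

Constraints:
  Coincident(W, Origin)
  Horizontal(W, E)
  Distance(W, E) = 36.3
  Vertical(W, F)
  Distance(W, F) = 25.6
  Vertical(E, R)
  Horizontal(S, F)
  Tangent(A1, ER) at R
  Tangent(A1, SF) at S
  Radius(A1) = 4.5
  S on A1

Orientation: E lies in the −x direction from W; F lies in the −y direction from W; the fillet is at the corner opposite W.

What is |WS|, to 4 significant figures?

40.82

The virtual corner opposite W is at (-36.30, -25.60). Tangency of A1 to ER means the radius NR is perpendicular to ER and since A1 is tangent to SF there, NS ⟂ SF, with radius 4.5, so the center N sits 4.5 in from both sides at N = (-31.80, -21.10). That places the tangent points at R = (-36.30, -21.10) on ER and S = (-31.80, -25.60) on SF. Then |WS| = |S − W| = 40.82.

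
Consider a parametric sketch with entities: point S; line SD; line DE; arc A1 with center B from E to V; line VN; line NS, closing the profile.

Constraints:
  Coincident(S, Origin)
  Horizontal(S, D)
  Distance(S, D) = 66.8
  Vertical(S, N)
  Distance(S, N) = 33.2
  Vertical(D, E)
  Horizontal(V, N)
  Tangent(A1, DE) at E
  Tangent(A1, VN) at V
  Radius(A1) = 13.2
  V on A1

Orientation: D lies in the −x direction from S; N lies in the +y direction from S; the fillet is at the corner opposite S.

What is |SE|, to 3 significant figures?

69.7

S is at the origin; SD is horizontal with |SD| = 66.8 and D on the −x side, so D = (-66.8, 0.00). SN is vertical with |SN| = 33.2 and N on the +y side, so N = (0.00, 33.2). The virtual corner opposite S is at (-66.8, 33.2). The tangent condition forces BE to be normal to DE and A1 meets VN tangentially, so BV is at right angles to VN, with radius 13.2, so the center B sits 13.2 in from both sides at B = (-53.6, 20.0). That places the tangent points at E = (-66.8, 20.0) on DE and V = (-53.6, 33.2) on VN. Then |SE| = |E − S| = 69.7.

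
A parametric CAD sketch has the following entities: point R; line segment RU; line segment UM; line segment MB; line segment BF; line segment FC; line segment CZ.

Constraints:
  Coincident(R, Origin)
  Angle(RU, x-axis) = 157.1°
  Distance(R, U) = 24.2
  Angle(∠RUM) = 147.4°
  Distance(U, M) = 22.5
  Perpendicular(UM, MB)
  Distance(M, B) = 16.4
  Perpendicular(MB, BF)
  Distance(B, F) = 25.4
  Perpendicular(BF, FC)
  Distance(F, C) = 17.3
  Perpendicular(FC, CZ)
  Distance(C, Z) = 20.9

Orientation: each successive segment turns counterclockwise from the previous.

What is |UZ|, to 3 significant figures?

18.0

R is at the origin; RU runs at 157.1° with length 24.2, so U = (-22.3, 9.42). ∠RUM = 147.4° gives UM at -170° from the x-axis; with |UM| = 22.5, M = (-44.5, 5.63). UM ⟂ MB, so MB runs at -80.3°; with |MB| = 16.4, B = (-41.7, -10.5). MB ⟂ BF, so BF runs at 9.70°; with |BF| = 25.4, F = (-16.7, -6.26). BF is perpendicular to FC, so FC runs at 99.7°; with |FC| = 17.3, C = (-19.6, 10.8). The perpendicularity gives CZ at right angles to FC, so CZ runs at -170°; with |CZ| = 20.9, Z = (-40.2, 7.27). Then |UZ| = |Z − U| = 18.0.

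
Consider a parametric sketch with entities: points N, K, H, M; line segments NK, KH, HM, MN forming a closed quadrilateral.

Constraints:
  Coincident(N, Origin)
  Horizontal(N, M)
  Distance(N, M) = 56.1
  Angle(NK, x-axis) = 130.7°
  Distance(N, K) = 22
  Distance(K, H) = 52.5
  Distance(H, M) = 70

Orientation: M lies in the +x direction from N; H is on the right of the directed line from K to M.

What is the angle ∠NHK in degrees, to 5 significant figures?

18.195°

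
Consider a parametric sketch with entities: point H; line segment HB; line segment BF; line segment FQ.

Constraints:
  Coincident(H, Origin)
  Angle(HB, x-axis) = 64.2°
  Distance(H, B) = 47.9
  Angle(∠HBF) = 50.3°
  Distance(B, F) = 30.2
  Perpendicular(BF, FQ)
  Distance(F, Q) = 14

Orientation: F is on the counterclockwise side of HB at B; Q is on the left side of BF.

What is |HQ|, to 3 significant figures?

22.9

∠HBF = 50.3°, so BF runs at 64.2° + (180° − 50.3°) = 194° from the x-axis; with |BF| = 30.2, F = B + 30.2·(cos 194°, sin 194°) = (-8.47, 35.9). BF ⟂ FQ; with |FQ| = 14.0 on the left of BF, Q = F + 14.0·(0.240, -0.971) = (-5.10, 22.3). Then |HQ| = |Q − H| = 22.9.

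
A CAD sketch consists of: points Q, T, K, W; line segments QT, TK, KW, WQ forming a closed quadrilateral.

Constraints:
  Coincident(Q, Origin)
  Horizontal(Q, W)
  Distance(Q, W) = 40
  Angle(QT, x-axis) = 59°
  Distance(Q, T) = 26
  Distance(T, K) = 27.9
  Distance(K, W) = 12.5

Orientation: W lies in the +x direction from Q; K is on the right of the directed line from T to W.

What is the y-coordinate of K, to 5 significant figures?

-1.7137

Q is at the origin; QW is horizontal with |QW| = 40.0 and W in +x, so W = (40.0, 0). QT runs at 59.0° with |QT| = 26.0, so T = (13.391, 22.286). K is determined by |TK| = 27.9 and |KW| = 12.5 together: it lies at the intersection of circle(T, 27.9) and circle(W, 12.5). With |TW| = 34.709, the foot of the radical line on TW is 26.317 from T and the perpendicular offset is √(27.9² − 26.317²) = 9.2641. Taking the right-of-TW solution: K = (27.618, -1.7137).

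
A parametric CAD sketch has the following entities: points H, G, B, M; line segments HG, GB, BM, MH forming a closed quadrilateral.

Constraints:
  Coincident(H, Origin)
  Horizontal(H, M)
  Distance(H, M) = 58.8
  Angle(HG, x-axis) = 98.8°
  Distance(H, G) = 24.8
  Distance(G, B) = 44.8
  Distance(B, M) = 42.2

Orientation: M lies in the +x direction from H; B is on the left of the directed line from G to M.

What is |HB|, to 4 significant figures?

54.08

Checks: |GB| = 44.80 ✓; |BM| = 42.20 ✓.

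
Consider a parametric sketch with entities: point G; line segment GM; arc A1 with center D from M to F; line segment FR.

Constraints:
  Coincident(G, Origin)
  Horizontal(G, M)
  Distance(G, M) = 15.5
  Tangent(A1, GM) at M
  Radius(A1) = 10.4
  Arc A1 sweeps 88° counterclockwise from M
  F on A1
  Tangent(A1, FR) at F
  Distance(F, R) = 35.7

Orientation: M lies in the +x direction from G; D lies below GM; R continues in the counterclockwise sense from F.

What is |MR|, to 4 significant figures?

47.17

On A1, M sits at bearing 90° from D; an 88° counterclockwise sweep puts F at bearing 178°, so F = D + 10.4·(cos 178°, sin 178°) = (5.106, -10.04). Since A1 is tangent to FR there, DF ⟂ FR, so FR runs along (−sin 178°, cos 178°); with |FR| = 35.7, R = (3.860, -45.72). Then |MR| = |R − M| = 47.17.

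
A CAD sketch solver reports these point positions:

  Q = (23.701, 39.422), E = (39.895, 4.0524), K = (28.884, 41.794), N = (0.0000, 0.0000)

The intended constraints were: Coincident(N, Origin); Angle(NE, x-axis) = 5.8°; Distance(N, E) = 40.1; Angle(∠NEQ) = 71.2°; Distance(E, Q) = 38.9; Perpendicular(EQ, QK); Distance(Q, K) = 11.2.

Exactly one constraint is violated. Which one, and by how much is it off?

Distance(Q, K) = 11.2 — off by 5.50.

N = (0.00, 0.00) ✓; NE at 5.800° ✓; |NE| = 40.10 ✓; ∠NEQ = 71.20° ✓; |EQ| = 38.90 ✓; ∠(EQ, QK) = 90.01° ✓; |QK| = 5.700 ✗.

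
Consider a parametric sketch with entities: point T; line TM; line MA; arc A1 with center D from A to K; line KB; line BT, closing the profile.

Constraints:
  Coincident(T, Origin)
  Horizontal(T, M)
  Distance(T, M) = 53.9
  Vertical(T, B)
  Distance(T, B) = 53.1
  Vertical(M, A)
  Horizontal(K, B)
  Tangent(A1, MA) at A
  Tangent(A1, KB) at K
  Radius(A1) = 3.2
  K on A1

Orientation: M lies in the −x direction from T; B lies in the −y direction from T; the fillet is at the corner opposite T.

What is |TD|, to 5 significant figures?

71.137

T is at the origin; T and M share the same y with |TM| = 53.9 and M on the −x side, so M = (-53.900, 0.0000). TB is vertical with |TB| = 53.1 and B on the −y side, so B = (0.0000, -53.100). The virtual corner opposite T is at (-53.900, -53.100). Tangency of A1 to MA means the radius DA is perpendicular to MA and tangency of A1 to KB means the radius DK is perpendicular to KB, with radius 3.2, so the center D sits 3.2 in from both sides at D = (-50.700, -49.900). Then |TD| = |D − T| = 71.137.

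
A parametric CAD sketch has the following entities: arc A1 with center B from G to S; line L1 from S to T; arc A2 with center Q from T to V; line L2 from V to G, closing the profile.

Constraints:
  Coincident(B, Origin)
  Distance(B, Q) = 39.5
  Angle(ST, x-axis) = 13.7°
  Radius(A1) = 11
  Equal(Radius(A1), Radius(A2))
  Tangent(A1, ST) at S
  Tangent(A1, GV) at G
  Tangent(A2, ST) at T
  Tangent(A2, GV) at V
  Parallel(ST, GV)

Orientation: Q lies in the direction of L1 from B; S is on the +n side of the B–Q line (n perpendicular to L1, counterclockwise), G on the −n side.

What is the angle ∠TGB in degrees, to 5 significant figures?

60.884°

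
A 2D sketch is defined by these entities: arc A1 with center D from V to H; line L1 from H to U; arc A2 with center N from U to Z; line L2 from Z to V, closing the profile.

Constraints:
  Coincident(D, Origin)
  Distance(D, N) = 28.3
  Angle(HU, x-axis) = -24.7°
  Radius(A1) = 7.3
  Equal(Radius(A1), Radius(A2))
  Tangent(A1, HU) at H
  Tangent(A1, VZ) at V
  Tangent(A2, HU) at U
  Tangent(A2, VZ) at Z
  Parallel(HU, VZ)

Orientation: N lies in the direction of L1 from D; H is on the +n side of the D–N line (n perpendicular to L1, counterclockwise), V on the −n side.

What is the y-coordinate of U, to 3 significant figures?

-5.19

Tangency of A1 to both parallel lines with radius 7.3 puts H and V at D ± 7.3·n: H = (3.05, 6.63), V = (-3.05, -6.63). Equal radii place U and Z the same way about N: U = N + 7.3·n = (28.8, -5.19), Z = N − 7.3·n = (22.7, -18.5). So U.y = -5.19.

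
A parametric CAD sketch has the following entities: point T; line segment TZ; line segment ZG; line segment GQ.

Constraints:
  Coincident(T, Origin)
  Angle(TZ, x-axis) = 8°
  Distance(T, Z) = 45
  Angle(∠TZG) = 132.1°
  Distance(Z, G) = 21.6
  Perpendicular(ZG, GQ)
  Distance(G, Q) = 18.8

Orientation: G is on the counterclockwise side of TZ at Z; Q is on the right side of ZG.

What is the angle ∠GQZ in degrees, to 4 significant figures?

48.96°

T is at the origin; TZ runs at 8.0° with length 45.0, so Z = 45.0·(cos 8.0°, sin 8.0°) = (44.56, 6.263). ∠TZG = 132.1°, so ZG runs at 8.0° + (180° − 132.1°) = 55.90° from the x-axis; with |ZG| = 21.6, G = Z + 21.6·(cos 55.90°, sin 55.90°) = (56.67, 24.15). ZG is perpendicular to GQ; with |GQ| = 18.8 on the right of ZG, Q = G + 18.8·(0.8281, -0.5606) = (72.24, 13.61). Then cos ∠GQZ = QG·QZ / (|QG||QZ|), giving 48.96°.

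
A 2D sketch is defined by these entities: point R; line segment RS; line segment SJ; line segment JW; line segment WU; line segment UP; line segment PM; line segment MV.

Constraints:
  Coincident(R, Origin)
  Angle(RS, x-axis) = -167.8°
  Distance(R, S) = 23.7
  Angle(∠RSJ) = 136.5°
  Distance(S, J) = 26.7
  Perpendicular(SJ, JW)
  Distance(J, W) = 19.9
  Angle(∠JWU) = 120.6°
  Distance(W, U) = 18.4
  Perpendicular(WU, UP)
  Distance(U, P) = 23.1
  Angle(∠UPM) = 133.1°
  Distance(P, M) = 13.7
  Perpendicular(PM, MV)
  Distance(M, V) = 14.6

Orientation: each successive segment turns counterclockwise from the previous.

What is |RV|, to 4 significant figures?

37.71

∠UPM = 133.1° gives PM at 162.0° from the x-axis; with |PM| = 13.7, M = (-27.94, -5.322). PM ⟂ MV, so MV runs at -108.0°; with |MV| = 14.6, V = (-32.45, -19.21). Then |RV| = |V − R| = 37.71.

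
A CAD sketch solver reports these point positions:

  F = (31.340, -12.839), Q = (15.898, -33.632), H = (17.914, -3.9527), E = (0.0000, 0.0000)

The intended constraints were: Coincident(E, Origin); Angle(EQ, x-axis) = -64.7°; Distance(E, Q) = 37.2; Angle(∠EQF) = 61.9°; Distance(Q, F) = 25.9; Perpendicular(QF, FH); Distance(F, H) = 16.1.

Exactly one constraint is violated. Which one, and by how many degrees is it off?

Perpendicular(QF, FH) — off by 3.10°.

E = (0.00, 0.00) ✓; EQ at -64.70° ✓; |EQ| = 37.20 ✓; ∠EQF = 61.90° ✓; |QF| = 25.90 ✓; ∠(QF, FH) = 93.10° ✗; |FH| = 16.10 ✓.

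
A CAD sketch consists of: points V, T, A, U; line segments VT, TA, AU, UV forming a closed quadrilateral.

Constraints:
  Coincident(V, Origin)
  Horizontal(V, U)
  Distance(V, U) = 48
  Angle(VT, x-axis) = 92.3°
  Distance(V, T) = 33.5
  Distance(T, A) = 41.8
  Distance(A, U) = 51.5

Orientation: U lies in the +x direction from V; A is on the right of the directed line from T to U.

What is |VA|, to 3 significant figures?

8.77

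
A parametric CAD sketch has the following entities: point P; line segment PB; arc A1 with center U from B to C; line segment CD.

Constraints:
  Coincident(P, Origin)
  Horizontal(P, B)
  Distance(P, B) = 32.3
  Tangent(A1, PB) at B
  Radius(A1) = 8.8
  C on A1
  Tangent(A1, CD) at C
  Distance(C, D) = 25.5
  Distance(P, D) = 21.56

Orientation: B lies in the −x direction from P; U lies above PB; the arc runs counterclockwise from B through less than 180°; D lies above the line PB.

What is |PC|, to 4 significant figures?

26.32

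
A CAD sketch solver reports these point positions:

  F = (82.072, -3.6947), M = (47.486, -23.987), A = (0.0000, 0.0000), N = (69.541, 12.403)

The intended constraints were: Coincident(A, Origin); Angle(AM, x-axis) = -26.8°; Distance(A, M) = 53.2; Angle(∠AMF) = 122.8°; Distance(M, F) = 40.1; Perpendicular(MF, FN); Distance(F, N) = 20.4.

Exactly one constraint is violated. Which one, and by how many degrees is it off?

Perpendicular(MF, FN) — off by 7.50°.

A = (0.00, 0.00) ✓; AM at -26.80° ✓; |AM| = 53.20 ✓; ∠AMF = 122.8° ✓; |MF| = 40.10 ✓; ∠(MF, FN) = 97.50° ✗; |FN| = 20.40 ✓.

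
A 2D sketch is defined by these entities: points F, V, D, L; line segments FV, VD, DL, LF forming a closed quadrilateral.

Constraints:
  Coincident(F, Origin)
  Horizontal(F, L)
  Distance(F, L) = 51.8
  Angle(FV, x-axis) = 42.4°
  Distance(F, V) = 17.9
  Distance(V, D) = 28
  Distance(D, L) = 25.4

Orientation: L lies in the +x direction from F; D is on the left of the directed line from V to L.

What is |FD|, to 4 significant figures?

45.15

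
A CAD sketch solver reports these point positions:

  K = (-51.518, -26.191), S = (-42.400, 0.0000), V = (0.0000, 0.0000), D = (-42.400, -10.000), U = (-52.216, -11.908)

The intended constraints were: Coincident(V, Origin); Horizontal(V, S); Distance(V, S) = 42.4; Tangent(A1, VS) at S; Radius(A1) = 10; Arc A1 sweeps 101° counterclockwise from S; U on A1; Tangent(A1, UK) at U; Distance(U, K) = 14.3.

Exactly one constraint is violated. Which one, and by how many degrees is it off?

Tangent(A1, UK) at U — off by 8.20°.

V = (0.00, 0.00) ✓; V.y = 0.00, S.y = 0.00 ✓; |VS| = 42.40 ✓; ∠(DS, SV) = 90.00° ✓; |DS| = 10.00 ✓; bearing(D→U) − bearing(D→S) = 101.0° ✓; |DU| = 10.00 ✓; ∠(DU, UK) = 98.20° ✗; |UK| = 14.30 ✓.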